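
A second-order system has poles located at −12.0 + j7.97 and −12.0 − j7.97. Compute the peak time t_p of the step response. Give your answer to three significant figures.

t_p ≈ 0.394 s

t_p = π/ω_d with ω_d = 7.97 (the imaginary part), so t_p = 0.394 s.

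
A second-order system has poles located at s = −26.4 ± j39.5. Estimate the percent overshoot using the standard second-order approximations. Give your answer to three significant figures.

%OS ≈ 12.2%

The poles are at −σ ± jω_d with σ = 26.4 and ω_d = 39.5, so ω_n = √(σ²+ω_d²) = 47.5 rad/s and ζ = σ/ω_n = 0.556.
%OS = 100 e^{−πζ/√(1−ζ²)} with ζ = 0.556 gives 12.2%.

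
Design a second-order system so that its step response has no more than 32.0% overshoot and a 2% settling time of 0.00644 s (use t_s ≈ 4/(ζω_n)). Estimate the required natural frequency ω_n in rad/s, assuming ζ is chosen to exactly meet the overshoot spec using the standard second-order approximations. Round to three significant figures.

Inverting the overshoot relation: ζ = |ln 0.320|/√(π² + ln²0.320) = 0.341.
From t_s ≈ 4/(ζω_n): ω_n = 4/(ζ·t_s) = 4/(0.341·0.00644) = 1820 rad/s.

ω_n ≈ 1820 rad/s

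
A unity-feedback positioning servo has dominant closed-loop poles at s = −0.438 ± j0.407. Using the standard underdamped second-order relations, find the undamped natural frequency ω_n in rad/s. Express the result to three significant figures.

|pole| = ω_n = √(0.438² + 0.407²) = 0.598 rad/s; ζ = cos θ = σ/ω_n = 0.733.

ω_n ≈ 0.598 rad/s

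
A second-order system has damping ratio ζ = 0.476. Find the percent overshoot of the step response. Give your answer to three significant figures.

%OS ≈ 18.3%

For an underdamped second-order system, %OS = 100·exp(−πζ/√(1−ζ²)).
πζ/√(1−ζ²) = π·0.476/√(1−0.227) = 1.700, so %OS = 100·e^(−1.700) = 18.3%.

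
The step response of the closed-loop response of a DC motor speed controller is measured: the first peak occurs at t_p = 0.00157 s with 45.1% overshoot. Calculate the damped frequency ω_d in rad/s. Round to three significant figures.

ω_d ≈ 2000 rad/s

t_p = π/ω_d, so ω_d = π/0.00157 = 2000 rad/s.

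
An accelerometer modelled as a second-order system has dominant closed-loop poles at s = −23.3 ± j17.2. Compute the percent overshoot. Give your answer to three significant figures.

|pole| = ω_n = √(23.3² + 17.2²) = 29.0 rad/s; ζ = cos θ = σ/ω_n = 0.805.
%OS = 100·exp(−πζ/√(1−ζ²)) = 1.42%.

%OS ≈ 1.42%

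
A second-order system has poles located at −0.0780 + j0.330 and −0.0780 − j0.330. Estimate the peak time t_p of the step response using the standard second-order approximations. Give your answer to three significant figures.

t_p = π/ω_d with ω_d = 0.330 (the imaginary part), so t_p = 9.52 s.

t_p ≈ 9.52 s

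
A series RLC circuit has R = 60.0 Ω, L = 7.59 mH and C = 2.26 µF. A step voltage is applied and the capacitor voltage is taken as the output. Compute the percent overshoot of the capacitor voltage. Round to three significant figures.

%OS ≈ 14.9%

For a series RLC circuit (capacitor voltage as output), ω_n = 1/√(LC) = 1/√(7.59 mH · 2.26 µF) = 7640 rad/s.
ζ = (R/2)·√(C/L) = (60.0/2)·√(2.26 µF/7.59 mH) = 0.518.
Overshoot: exp(−π·0.518/√(1−0.518²)) = 0.149, i.e. 14.9%.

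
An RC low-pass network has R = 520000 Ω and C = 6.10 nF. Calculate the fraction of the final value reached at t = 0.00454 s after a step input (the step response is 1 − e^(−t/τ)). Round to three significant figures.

τ = RC = 520000 × 6.10 nF = 0.00317 s.
y(t)/y_∞ = 1 − e^(−t/τ) = 1 − e^(−0.00454/0.00317) = 1 − e^(−1.43) = 0.761.

y/y_∞ ≈ 0.761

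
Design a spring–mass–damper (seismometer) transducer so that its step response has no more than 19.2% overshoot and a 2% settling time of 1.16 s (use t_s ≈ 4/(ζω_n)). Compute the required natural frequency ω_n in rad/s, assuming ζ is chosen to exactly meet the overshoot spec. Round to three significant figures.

ω_n ≈ 7.42 rad/s

Inverting the overshoot relation: ζ = |ln 0.192|/√(π² + ln²0.192) = 0.465.
From t_s ≈ 4/(ζω_n): ω_n = 4/(ζ·t_s) = 4/(0.465·1.16) = 7.42 rad/s.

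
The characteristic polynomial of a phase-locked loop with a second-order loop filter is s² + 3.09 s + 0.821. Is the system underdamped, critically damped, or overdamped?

overdamped

a² − 4b = 6.3 > 0 (two distinct real roots); the system is overdamped.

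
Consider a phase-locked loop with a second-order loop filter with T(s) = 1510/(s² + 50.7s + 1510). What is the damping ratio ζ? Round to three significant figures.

ω_n = √1510 = 38.9 rad/s; ζ = 50.7/(2·38.9) = 0.652.

ζ ≈ 0.652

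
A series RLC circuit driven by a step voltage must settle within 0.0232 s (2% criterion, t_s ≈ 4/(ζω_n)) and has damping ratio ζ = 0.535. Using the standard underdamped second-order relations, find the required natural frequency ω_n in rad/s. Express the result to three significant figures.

Rearranging t_s ≈ 4/(ζω_n) gives ω_n = 4/(ζ·t_s) = 4/(0.535 × 0.0232) = 322 rad/s.

ω_n ≈ 322 rad/s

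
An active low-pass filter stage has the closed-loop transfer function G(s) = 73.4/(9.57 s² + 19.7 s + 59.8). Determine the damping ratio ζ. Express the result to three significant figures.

Dividing through by 9.57: denominator becomes s² + 2.059 s + 6.249.
So ω_n = √6.249 = 2.50 rad/s and ζ = 2.059/(2·2.50) = 0.412.

ζ ≈ 0.412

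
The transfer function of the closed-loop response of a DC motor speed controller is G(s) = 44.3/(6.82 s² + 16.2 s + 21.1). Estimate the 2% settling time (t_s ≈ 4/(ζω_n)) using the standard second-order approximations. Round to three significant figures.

Dividing through by 6.82: denominator becomes s² + 2.375 s + 3.094.
So ω_n = √3.094 = 1.76 rad/s and ζ = 2.375/(2·1.76) = 0.675.
t_s ≈ 4/(ζω_n) = 3.37 s.

t_s ≈ 3.37 s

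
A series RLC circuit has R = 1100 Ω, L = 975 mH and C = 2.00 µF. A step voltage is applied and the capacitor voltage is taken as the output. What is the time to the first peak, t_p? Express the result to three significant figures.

t_p ≈ 0.00712 s

For a series RLC circuit (capacitor voltage as output), ω_n = 1/√(LC) = 1/√(975 mH · 2.00 µF) = 716 rad/s.
ζ = (R/2)·√(C/L) = (1100/2)·√(2.00 µF/975 mH) = 0.788.
ω_d = 716·√(1 − 0.788²) = 441 rad/s. t_p = π/ω_d = 0.00712 s.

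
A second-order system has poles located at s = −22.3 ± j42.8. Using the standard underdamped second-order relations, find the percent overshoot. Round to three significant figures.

%OS ≈ 19.5%

The poles are at −σ ± jω_d with σ = 22.3 and ω_d = 42.8, so ω_n = √(σ²+ω_d²) = 48.3 rad/s and ζ = σ/ω_n = 0.462.
%OS = 100·exp(−πζ/√(1−ζ²)) = 19.5%.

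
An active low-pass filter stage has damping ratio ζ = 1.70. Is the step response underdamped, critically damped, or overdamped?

overdamped

Since ζ = 1.70 > 1, the system is overdamped.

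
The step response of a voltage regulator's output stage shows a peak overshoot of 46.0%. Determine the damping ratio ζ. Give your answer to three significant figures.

ζ ≈ 0.240

Inverting the overshoot relation: ζ = |ln 0.460|/√(π² + ln²0.460) = 0.240.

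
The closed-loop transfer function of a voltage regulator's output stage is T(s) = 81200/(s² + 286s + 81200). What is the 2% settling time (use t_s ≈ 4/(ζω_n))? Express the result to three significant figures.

t_s ≈ 0.0280 s

Comparing the denominator to s² + 2ζω_n s + ω_n²: ω_n = √81200 = 285 rad/s, and 2ζω_n = 286 so ζ = 286/(2·285) = 0.502.
t_s ≈ 4/(ζω_n) = 4/(0.502·285) = 0.0280 s.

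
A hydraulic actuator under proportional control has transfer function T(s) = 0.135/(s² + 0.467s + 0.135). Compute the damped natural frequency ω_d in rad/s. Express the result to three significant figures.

ω_d ≈ 0.284 rad/s

Comparing the denominator to s² + 2ζω_n s + ω_n²: ω_n = √0.135 = 0.367 rad/s, and 2ζω_n = 0.467 so ζ = 0.467/(2·0.367) = 0.636.
The damped frequency ω_d = ω_n√(1−ζ²) = 0.284 rad/s.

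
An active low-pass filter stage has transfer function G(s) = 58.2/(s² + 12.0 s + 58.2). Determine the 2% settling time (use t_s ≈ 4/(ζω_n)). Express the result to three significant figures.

Comparing the denominator to s² + 2ζω_n s + ω_n²: ω_n = √58.2 = 7.63 rad/s, and 2ζω_n = 12.0 so ζ = 12.0/(2·7.63) = 0.786.
t_s ≈ 4/(ζω_n) = 4/(0.786·7.63) = 0.667 s.

t_s ≈ 0.667 s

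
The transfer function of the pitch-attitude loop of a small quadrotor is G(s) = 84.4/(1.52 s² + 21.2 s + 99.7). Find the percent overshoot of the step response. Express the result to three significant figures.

Dividing through by 1.52: denominator becomes s² + 13.95 s + 65.59.
So ω_n = √65.59 = 8.10 rad/s and ζ = 13.95/(2·8.10) = 0.861.
%OS = 100·exp(−πζ/√(1−ζ²)) = 0.489%.

%OS ≈ 0.489%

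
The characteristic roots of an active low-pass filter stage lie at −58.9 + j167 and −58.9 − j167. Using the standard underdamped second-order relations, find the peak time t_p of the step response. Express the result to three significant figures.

t_p = π/ω_d with ω_d = 167 (the imaginary part), so t_p = 0.0188 s.

t_p ≈ 0.0188 s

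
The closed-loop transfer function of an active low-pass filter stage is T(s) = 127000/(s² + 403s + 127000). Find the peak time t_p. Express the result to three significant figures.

ω_n = √127000 = 356 rad/s; ζ = 403/(2·356) = 0.565.
ω_d = ω_n√(1−ζ²) = 294 rad/s. Then t_p = π/ω_d = 0.0107 s.

t_p ≈ 0.0107 s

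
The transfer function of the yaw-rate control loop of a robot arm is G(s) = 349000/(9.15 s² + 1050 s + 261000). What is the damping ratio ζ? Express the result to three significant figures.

Dividing through by 9.15: denominator becomes s² + 114.8 s + 28520.
So ω_n = √28520 = 169 rad/s and ζ = 114.8/(2·169) = 0.340.

ζ ≈ 0.340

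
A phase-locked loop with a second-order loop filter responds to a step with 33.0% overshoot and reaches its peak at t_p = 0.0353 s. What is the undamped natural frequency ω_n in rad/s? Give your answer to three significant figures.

ω_n ≈ 94.4 rad/s

ζ from %OS: ζ = |ln 0.330|/√(π²+ln²0.330) = 0.333.
t_p = π/ω_d ⇒ ω_d = 89.0 rad/s; then ω_n = ω_d/√(1−ζ²) = 94.4 rad/s.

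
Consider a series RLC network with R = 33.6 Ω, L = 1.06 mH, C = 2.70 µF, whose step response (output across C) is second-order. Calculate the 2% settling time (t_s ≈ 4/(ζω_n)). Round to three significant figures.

t_s ≈ 0.000252 s

For a series RLC circuit (capacitor voltage as output), ω_n = 1/√(LC) = 1/√(1.06 mH · 2.70 µF) = 18700 rad/s.
ζ = (R/2)·√(C/L) = (33.6/2)·√(2.70 µF/1.06 mH) = 0.848.
t_s ≈ 4/(ζω_n) = 0.000252 s.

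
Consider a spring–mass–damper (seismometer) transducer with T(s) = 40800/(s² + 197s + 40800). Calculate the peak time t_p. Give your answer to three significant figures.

ω_n = √40800 = 202 rad/s; ζ = 197/(2·202) = 0.488.
ω_d = 202·√(1 − 0.488²) = 176 rad/s. Then t_p = π/ω_d = 0.0178 s.

t_p ≈ 0.0178 s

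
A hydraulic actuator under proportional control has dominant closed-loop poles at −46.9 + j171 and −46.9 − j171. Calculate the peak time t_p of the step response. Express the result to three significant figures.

t_p ≈ 0.0184 s

t_p = π/ω_d with ω_d = 171 (the imaginary part), so t_p = 0.0184 s.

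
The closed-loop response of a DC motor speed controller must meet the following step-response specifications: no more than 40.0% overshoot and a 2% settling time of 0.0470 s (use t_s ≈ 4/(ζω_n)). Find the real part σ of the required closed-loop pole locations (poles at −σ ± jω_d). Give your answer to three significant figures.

The settling-time spec alone fixes σ = ζω_n = 4/t_s = 4/0.0470 = 85.1.
(Overshoot then fixes ζ = 0.280 and hence ω_d = σ·√(1−ζ²)/ζ = 292 rad/s.)

σ ≈ 85.1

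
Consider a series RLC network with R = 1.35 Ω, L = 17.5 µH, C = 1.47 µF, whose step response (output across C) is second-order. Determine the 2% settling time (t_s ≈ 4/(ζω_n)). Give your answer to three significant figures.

t_s ≈ 0.000104 s

For a series RLC circuit (capacitor voltage as output), ω_n = 1/√(LC) = 1/√(17.5 µH · 1.47 µF) = 197000 rad/s.
ζ = (R/2)·√(C/L) = (1.35/2)·√(1.47 µF/17.5 µH) = 0.196.
t_s ≈ 4/(ζω_n) = 0.000104 s.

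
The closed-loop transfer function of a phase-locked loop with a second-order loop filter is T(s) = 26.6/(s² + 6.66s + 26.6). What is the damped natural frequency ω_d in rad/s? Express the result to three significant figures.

ω_d ≈ 3.94 rad/s

ω_n = √26.6 = 5.16 rad/s; ζ = 6.66/(2·5.16) = 0.646.
The damped frequency ω_d = ω_n√(1−ζ²) = 3.94 rad/s.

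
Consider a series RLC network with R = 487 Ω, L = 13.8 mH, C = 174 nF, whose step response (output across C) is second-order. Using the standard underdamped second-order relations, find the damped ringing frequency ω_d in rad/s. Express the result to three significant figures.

For a series RLC circuit (capacitor voltage as output), ω_n = 1/√(LC) = 1/√(13.8 mH · 174 nF) = 20400 rad/s.
ζ = (R/2)·√(C/L) = (487/2)·√(174 nF/13.8 mH) = 0.865.
ω_d = ω_n√(1−ζ²) = 10300 rad/s.

ω_d ≈ 10300 rad/s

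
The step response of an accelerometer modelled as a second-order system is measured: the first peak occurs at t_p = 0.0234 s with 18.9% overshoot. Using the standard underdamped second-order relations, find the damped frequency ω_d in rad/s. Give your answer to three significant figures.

ω_d ≈ 134 rad/s

t_p = π/ω_d, so ω_d = π/0.0234 = 134 rad/s.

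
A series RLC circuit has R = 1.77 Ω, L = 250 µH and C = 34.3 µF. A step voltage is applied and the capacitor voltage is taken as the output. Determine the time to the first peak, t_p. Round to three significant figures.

For a series RLC circuit (capacitor voltage as output), ω_n = 1/√(LC) = 1/√(250 µH · 34.3 µF) = 10800 rad/s.
ζ = (R/2)·√(C/L) = (1.77/2)·√(34.3 µF/250 µH) = 0.328.
ω_d = ω_n√(1−ζ²) = 10200 rad/s. t_p = π/ω_d = 0.000308 s.

t_p ≈ 0.000308 s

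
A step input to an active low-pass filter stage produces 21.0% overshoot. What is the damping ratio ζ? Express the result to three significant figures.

From %OS = 100·exp(−πζ/√(1−ζ²)), invert to get ζ = −ln(OS)/√(π² + ln²(OS)) with OS = 0.210.
−ln 0.210 = 1.561, so ζ = 1.561/√(π² + 2.436) = 0.445.

ζ ≈ 0.445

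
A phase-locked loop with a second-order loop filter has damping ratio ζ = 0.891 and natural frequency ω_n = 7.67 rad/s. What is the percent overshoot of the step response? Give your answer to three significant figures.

%OS ≈ 0.210%

For an underdamped second-order system, %OS = 100·exp(−πζ/√(1−ζ²)).
πζ/√(1−ζ²) = π·0.891/√(1−0.794) = 6.166, so %OS = 100·e^(−6.166) = 0.210%.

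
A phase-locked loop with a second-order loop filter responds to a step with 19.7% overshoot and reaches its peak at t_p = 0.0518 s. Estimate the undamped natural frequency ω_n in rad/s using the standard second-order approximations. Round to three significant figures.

ω_n ≈ 68.3 rad/s

ζ from %OS: ζ = |ln 0.197|/√(π²+ln²0.197) = 0.459.
From t_p = π/ω_d, ω_d = π/0.0518 = 60.6 rad/s, so ω_n = ω_d/√(1−ζ²) = 68.3 rad/s.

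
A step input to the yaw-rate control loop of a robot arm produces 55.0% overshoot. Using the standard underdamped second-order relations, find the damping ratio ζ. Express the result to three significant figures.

Inverting the overshoot relation: ζ = |ln 0.550|/√(π² + ln²0.550) = 0.187.

ζ ≈ 0.187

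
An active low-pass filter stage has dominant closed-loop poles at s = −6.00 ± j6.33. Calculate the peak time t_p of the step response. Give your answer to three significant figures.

t_p ≈ 0.496 s

t_p = π/ω_d with ω_d = 6.33 (the imaginary part), so t_p = 0.496 s.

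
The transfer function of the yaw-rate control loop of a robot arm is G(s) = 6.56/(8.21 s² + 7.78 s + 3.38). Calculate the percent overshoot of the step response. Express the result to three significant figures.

Dividing through by 8.21: denominator becomes s² + 0.9476 s + 0.4117.
So ω_n = √0.4117 = 0.642 rad/s and ζ = 0.9476/(2·0.642) = 0.738.
%OS = 100·exp(−πζ/√(1−ζ²)) = 3.21%.

%OS ≈ 3.21%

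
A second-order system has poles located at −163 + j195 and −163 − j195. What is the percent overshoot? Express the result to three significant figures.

%OS ≈ 7.24%

|pole| = ω_n = √(163² + 195²) = 254 rad/s; ζ = cos θ = σ/ω_n = 0.641.
%OS = 100 e^{−πζ/√(1−ζ²)} with ζ = 0.641 gives 7.24%.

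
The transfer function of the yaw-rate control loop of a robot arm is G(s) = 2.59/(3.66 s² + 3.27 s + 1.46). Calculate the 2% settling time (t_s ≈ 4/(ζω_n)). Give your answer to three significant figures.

t_s ≈ 8.95 s

Dividing through by 3.66: denominator becomes s² + 0.8934 s + 0.3989.
So ω_n = √0.3989 = 0.632 rad/s and ζ = 0.8934/(2·0.632) = 0.707.
t_s ≈ 4/(ζω_n) = 8.95 s.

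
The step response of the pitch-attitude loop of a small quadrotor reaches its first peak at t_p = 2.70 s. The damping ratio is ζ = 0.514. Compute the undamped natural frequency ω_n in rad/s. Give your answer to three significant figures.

ω_n ≈ 1.36 rad/s

Peak time t_p = π/ω_d, so ω_d = π/t_p = π/2.70 = 1.16 rad/s.
ω_n = ω_d/√(1−ζ²) = 1.16/√0.736 = 1.36 rad/s.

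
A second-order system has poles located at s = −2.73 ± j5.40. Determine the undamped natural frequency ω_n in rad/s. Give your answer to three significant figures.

|pole| = ω_n = √(2.73² + 5.40²) = 6.05 rad/s; ζ = cos θ = σ/ω_n = 0.451.

ω_n ≈ 6.05 rad/s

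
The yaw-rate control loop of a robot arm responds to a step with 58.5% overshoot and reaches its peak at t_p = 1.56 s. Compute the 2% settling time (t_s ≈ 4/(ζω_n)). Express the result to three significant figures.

ζ from %OS: ζ = |ln 0.585|/√(π²+ln²0.585) = 0.168.
t_p = π/ω_d ⇒ ω_d = 2.01 rad/s; then ω_n = ω_d/√(1−ζ²) = 2.04 rad/s.
t_s ≈ 4/(ζω_n) = 4/(0.168·2.04) = 11.6 s.

t_s ≈ 11.6 s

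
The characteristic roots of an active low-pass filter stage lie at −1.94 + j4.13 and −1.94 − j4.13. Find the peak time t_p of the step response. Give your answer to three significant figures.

t_p = π/ω_d with ω_d = 4.13 (the imaginary part), so t_p = 0.761 s.

t_p ≈ 0.761 s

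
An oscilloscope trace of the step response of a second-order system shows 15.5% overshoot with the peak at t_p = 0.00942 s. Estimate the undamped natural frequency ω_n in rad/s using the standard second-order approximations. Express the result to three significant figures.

ω_n ≈ 388 rad/s

ζ from %OS: ζ = |ln 0.155|/√(π²+ln²0.155) = 0.510.
From t_p = π/ω_d, ω_d = π/0.00942 = 334 rad/s, so ω_n = ω_d/√(1−ζ²) = 388 rad/s.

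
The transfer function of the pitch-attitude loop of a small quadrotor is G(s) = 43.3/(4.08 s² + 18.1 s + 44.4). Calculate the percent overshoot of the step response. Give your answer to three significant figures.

%OS ≈ 5.76%

Dividing through by 4.08: denominator becomes s² + 4.436 s + 10.88.
So ω_n = √10.88 = 3.30 rad/s and ζ = 4.436/(2·3.30) = 0.672.
%OS = 100·exp(−πζ/√(1−ζ²)) = 5.76%.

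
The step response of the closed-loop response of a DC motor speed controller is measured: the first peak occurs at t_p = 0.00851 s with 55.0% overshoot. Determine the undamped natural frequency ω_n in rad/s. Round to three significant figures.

ω_n ≈ 376 rad/s

From the overshoot, ζ = −ln(OS)/√(π²+ln²(OS)) = 0.187.
From t_p = π/ω_d, ω_d = π/0.00851 = 369 rad/s, so ω_n = ω_d/√(1−ζ²) = 376 rad/s.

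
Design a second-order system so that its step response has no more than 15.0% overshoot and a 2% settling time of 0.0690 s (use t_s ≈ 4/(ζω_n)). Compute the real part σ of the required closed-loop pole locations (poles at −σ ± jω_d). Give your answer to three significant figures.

The settling-time spec alone fixes σ = ζω_n = 4/t_s = 4/0.0690 = 58.0.
(Overshoot then fixes ζ = 0.517 and hence ω_d = σ·√(1−ζ²)/ζ = 96.0 rad/s.)

σ ≈ 58.0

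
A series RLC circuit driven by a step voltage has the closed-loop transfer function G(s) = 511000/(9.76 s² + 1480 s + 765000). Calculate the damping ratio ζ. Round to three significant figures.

ζ ≈ 0.271

Dividing through by 9.76: denominator becomes s² + 151.6 s + 78380.
So ω_n = √78380 = 280 rad/s and ζ = 151.6/(2·280) = 0.271.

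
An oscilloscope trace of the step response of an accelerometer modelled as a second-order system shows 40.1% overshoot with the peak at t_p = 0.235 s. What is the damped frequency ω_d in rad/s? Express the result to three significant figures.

t_p = π/ω_d, so ω_d = π/0.235 = 13.4 rad/s.

ω_d ≈ 13.4 rad/s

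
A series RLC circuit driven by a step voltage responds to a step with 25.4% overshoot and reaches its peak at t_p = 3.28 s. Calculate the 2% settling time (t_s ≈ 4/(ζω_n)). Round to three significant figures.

t_s ≈ 9.57 s

From the overshoot, ζ = −ln(OS)/√(π²+ln²(OS)) = 0.400.
t_p = π/ω_d ⇒ ω_d = 0.958 rad/s; then ω_n = ω_d/√(1−ζ²) = 1.04 rad/s.
t_s ≈ 4/(ζω_n) = 4/(0.400·1.04) = 9.57 s.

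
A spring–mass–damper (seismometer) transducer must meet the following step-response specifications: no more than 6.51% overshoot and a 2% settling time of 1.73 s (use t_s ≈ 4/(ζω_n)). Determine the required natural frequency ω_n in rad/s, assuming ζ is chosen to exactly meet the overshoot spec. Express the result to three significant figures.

ω_n ≈ 3.52 rad/s

ζ = −ln(OS)/√(π² + (ln OS)²). With OS = 0.0651, ln OS = −2.732 and ζ = 2.732/4.163 = 0.656.
Then ω_n = 4/(ζ t_s) = 4/(0.656 × 1.73) = 3.52 rad/s.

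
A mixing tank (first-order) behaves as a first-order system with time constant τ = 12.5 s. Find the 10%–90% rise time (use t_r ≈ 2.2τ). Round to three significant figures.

t_r ≈ 2.2τ = 27.5 s.

t_r ≈ 27.5 s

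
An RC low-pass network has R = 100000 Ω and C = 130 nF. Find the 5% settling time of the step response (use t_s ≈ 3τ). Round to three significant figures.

t_s ≈ 0.0390 s

τ = RC = 100000 × 130 nF = 0.0130 s.
t_s ≈ 3τ = 0.0390 s.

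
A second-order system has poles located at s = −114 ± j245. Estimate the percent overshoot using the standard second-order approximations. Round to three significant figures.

|pole| = ω_n = √(114² + 245²) = 270 rad/s; ζ = cos θ = σ/ω_n = 0.422.
Overshoot: exp(−π·0.422/√(1−0.422²)) = 0.232, i.e. 23.2%.

%OS ≈ 23.2%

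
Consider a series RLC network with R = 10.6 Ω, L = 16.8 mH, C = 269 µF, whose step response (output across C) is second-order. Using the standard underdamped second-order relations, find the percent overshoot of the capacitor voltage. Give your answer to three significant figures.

For a series RLC circuit (capacitor voltage as output), ω_n = 1/√(LC) = 1/√(16.8 mH · 269 µF) = 470 rad/s.
ζ = (R/2)·√(C/L) = (10.6/2)·√(269 µF/16.8 mH) = 0.671.
%OS = 100 e^{−πζ/√(1−ζ²)} with ζ = 0.671 gives 5.84%.

%OS ≈ 5.84%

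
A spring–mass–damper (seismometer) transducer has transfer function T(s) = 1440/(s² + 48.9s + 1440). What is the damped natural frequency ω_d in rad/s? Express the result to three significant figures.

ω_d ≈ 29.0 rad/s

ω_n = √1440 = 37.9 rad/s; ζ = 48.9/(2·37.9) = 0.644.
ω_d = ω_n√(1−ζ²) = 29.0 rad/s.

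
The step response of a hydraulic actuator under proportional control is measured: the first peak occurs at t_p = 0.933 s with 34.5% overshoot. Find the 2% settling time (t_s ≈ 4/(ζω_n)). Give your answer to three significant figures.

t_s ≈ 3.51 s

ζ from %OS: ζ = |ln 0.345|/√(π²+ln²0.345) = 0.321.
From t_p = π/ω_d, ω_d = π/0.933 = 3.37 rad/s, so ω_n = ω_d/√(1−ζ²) = 3.56 rad/s.
t_s ≈ 4/(ζω_n) = 4/(0.321·3.56) = 3.51 s.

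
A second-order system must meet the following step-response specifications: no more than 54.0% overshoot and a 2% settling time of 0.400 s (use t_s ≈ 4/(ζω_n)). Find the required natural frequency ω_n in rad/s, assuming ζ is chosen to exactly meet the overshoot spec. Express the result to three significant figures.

From %OS = 100·exp(−πζ/√(1−ζ²)), invert to get ζ = −ln(OS)/√(π² + ln²(OS)) with OS = 0.540.
−ln 0.540 = 0.6162, so ζ = 0.6162/√(π² + 0.3797) = 0.192.
From t_s ≈ 4/(ζω_n): ω_n = 4/(ζ·t_s) = 4/(0.192·0.400) = 52.0 rad/s.

ω_n ≈ 52.0 rad/s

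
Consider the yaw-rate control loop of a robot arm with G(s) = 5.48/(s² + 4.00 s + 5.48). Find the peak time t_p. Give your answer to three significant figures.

Matching coefficients with s² + 2ζω_n s + ω_n² gives ω_n² = 5.48 ⇒ ω_n = 2.34 rad/s, and ζ = 4.00/(2ω_n) = 0.854.
ω_d = 2.34·√(1 − 0.854²) = 1.22 rad/s. Then t_p = π/ω_d = 2.58 s.

t_p ≈ 2.58 s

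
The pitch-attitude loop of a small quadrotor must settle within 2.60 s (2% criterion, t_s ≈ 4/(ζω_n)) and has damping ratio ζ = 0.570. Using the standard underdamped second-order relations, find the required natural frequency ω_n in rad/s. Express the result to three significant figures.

ω_n ≈ 2.70 rad/s

Rearranging t_s ≈ 4/(ζω_n) gives ω_n = 4/(ζ·t_s) = 4/(0.570 × 2.60) = 2.70 rad/s.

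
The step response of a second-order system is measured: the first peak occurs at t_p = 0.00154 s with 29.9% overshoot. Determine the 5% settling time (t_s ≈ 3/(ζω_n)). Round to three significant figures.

t_s ≈ 0.00383 s

The overshoot fixes ζ = −ln(OS)/√(π²+ln²(OS)) = 0.359.
From t_p = π/ω_d, ω_d = π/0.00154 = 2040 rad/s, so ω_n = ω_d/√(1−ζ²) = 2190 rad/s.
t_s ≈ 3/(ζω_n) = 3/(0.359·2190) = 0.00383 s.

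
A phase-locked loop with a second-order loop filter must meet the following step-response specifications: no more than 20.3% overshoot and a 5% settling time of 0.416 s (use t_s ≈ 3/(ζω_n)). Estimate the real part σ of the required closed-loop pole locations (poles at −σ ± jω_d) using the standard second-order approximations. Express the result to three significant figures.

σ ≈ 7.21

The settling-time spec alone fixes σ = ζω_n = 3/t_s = 3/0.416 = 7.21.
(Overshoot then fixes ζ = 0.453 and hence ω_d = σ·√(1−ζ²)/ζ = 14.2 rad/s.)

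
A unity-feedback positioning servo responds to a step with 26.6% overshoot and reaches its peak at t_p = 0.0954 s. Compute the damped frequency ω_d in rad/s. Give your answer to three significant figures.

ω_d ≈ 32.9 rad/s

t_p = π/ω_d, so ω_d = π/0.0954 = 32.9 rad/s.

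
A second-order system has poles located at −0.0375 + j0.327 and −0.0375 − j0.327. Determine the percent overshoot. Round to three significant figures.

With σ = 0.0375, ω_d = 0.327: ω_n = √(σ²+ω_d²) = 0.329 rad/s, ζ = σ/ω_n = 0.114.
%OS = 100 e^{−πζ/√(1−ζ²)} with ζ = 0.114 gives 69.7%.

%OS ≈ 69.7%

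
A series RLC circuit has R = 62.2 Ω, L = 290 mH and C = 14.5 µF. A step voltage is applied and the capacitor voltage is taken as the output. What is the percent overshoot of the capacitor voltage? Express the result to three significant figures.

For a series RLC circuit (capacitor voltage as output), ω_n = 1/√(LC) = 1/√(290 mH · 14.5 µF) = 488 rad/s.
ζ = (R/2)·√(C/L) = (62.2/2)·√(14.5 µF/290 mH) = 0.220.
%OS = 100 e^{−πζ/√(1−ζ²)} with ζ = 0.220 gives 49.3%.

%OS ≈ 49.3%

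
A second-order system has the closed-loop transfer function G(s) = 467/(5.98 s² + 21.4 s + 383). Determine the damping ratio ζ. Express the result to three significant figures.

Dividing through by 5.98: denominator becomes s² + 3.579 s + 64.05.
So ω_n = √64.05 = 8.00 rad/s and ζ = 3.579/(2·8.00) = 0.224.

ζ ≈ 0.224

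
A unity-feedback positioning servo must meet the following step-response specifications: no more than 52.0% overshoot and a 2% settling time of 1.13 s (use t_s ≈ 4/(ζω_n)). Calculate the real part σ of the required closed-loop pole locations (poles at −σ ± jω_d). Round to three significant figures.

σ ≈ 3.54

The settling-time spec alone fixes σ = ζω_n = 4/t_s = 4/1.13 = 3.54.
(Overshoot then fixes ζ = 0.204 and hence ω_d = σ·√(1−ζ²)/ζ = 17.0 rad/s.)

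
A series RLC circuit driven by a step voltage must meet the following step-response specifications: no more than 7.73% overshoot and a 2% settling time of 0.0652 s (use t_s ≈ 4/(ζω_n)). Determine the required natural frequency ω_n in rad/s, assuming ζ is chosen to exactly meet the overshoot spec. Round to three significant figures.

ω_n ≈ 97.1 rad/s

From %OS = 100·exp(−πζ/√(1−ζ²)), invert to get ζ = −ln(OS)/√(π² + ln²(OS)) with OS = 0.0773.
−ln 0.0773 = 2.560, so ζ = 2.560/√(π² + 6.554) = 0.632.
Then ω_n = 4/(ζ t_s) = 4/(0.632 × 0.0652) = 97.1 rad/s.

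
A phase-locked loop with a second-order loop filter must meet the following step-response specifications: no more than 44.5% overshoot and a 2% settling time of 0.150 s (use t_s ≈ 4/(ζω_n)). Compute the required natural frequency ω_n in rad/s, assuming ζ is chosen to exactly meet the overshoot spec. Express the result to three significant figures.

ζ = −ln(OS)/√(π² + (ln OS)²). With OS = 0.445, ln OS = −0.8097 and ζ = 0.8097/3.244 = 0.250.
From t_s ≈ 4/(ζω_n): ω_n = 4/(ζ·t_s) = 4/(0.250·0.150) = 107 rad/s.

ω_n ≈ 107 rad/s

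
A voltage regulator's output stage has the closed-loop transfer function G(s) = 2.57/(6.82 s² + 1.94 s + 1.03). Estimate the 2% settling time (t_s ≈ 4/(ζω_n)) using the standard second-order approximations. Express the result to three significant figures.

t_s ≈ 28.1 s

Dividing through by 6.82: denominator becomes s² + 0.2845 s + 0.1510.
So ω_n = √0.1510 = 0.389 rad/s and ζ = 0.2845/(2·0.389) = 0.366.
t_s ≈ 4/(ζω_n) = 28.1 s.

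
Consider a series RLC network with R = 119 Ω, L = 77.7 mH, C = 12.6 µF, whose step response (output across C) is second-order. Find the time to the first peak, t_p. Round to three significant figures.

t_p ≈ 0.00476 s

For a series RLC circuit (capacitor voltage as output), ω_n = 1/√(LC) = 1/√(77.7 mH · 12.6 µF) = 1010 rad/s.
ζ = (R/2)·√(C/L) = (119/2)·√(12.6 µF/77.7 mH) = 0.758.
ω_d = ω_n√(1−ζ²) = 660 rad/s. t_p = π/ω_d = 0.00476 s.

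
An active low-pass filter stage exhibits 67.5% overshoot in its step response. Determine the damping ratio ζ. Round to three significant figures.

ζ ≈ 0.124

Inverting the overshoot relation: ζ = |ln 0.675|/√(π² + ln²0.675) = 0.124.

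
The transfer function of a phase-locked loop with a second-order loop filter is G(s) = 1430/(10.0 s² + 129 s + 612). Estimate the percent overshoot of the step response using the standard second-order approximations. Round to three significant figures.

Dividing through by 10.0: denominator becomes s² + 12.90 s + 61.20.
So ω_n = √61.20 = 7.82 rad/s and ζ = 12.90/(2·7.82) = 0.824.
%OS = 100 e^{−πζ/√(1−ζ²)} with ζ = 0.824 gives 1.03%.

%OS ≈ 1.03%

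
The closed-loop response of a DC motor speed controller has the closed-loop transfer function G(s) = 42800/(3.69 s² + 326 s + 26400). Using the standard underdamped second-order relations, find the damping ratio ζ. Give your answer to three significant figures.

Dividing through by 3.69: denominator becomes s² + 88.35 s + 7154.
So ω_n = √7154 = 84.6 rad/s and ζ = 88.35/(2·84.6) = 0.522.

ζ ≈ 0.522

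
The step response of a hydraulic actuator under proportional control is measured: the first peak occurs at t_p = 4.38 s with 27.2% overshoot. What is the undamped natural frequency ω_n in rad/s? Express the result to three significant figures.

From the overshoot, ζ = −ln(OS)/√(π²+ln²(OS)) = 0.383.
t_p = π/ω_d ⇒ ω_d = 0.717 rad/s; then ω_n = ω_d/√(1−ζ²) = 0.776 rad/s.

ω_n ≈ 0.776 rad/s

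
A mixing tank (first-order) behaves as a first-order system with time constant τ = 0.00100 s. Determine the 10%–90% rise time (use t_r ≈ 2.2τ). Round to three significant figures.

t_r ≈ 2.2τ = 0.00220 s.

t_r ≈ 0.00220 s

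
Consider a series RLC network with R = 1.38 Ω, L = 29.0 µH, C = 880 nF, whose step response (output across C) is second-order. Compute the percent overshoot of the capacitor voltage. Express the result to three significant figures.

For a series RLC circuit (capacitor voltage as output), ω_n = 1/√(LC) = 1/√(29.0 µH · 880 nF) = 198000 rad/s.
ζ = (R/2)·√(C/L) = (1.38/2)·√(880 nF/29.0 µH) = 0.120.
%OS = 100·exp(−πζ/√(1−ζ²)) = 68.4%.

%OS ≈ 68.4%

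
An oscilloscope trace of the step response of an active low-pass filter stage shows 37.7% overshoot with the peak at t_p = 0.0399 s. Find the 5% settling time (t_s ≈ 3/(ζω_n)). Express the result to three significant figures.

t_s ≈ 0.123 s

The overshoot fixes ζ = −ln(OS)/√(π²+ln²(OS)) = 0.297.
From t_p = π/ω_d, ω_d = π/0.0399 = 78.7 rad/s, so ω_n = ω_d/√(1−ζ²) = 82.4 rad/s.
t_s ≈ 3/(ζω_n) = 3/(0.297·82.4) = 0.123 s.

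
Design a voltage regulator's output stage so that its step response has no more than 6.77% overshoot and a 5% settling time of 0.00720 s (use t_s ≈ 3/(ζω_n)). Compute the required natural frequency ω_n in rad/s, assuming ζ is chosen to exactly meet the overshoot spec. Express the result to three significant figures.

ζ = −ln(OS)/√(π² + (ln OS)²). With OS = 0.0677, ln OS = −2.693 and ζ = 2.693/4.138 = 0.651.
From t_s ≈ 3/(ζω_n): ω_n = 3/(ζ·t_s) = 3/(0.651·0.00720) = 640 rad/s.

ω_n ≈ 640 rad/s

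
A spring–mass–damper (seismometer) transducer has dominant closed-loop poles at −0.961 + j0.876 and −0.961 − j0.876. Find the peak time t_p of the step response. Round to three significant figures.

t_p = π/ω_d with ω_d = 0.876 (the imaginary part), so t_p = 3.59 s.

t_p ≈ 3.59 s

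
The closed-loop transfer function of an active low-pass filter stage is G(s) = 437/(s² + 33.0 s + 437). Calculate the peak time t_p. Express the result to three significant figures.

Comparing the denominator to s² + 2ζω_n s + ω_n²: ω_n = √437 = 20.9 rad/s, and 2ζω_n = 33.0 so ζ = 33.0/(2·20.9) = 0.789.
The damped frequency ω_d = ω_n√(1−ζ²) = 12.8 rad/s. Then t_p = π/ω_d = 0.245 s.

t_p ≈ 0.245 s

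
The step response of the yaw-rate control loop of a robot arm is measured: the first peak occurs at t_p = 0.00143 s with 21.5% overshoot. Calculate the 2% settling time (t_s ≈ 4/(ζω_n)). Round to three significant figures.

t_s ≈ 0.00372 s

ζ from %OS: ζ = |ln 0.215|/√(π²+ln²0.215) = 0.439.
t_p = π/ω_d ⇒ ω_d = 2200 rad/s; then ω_n = ω_d/√(1−ζ²) = 2450 rad/s.
t_s ≈ 4/(ζω_n) = 4/(0.439·2450) = 0.00372 s.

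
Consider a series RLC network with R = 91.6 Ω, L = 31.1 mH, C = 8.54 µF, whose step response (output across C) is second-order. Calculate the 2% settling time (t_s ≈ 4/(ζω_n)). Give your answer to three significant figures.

For a series RLC circuit (capacitor voltage as output), ω_n = 1/√(LC) = 1/√(31.1 mH · 8.54 µF) = 1940 rad/s.
ζ = (R/2)·√(C/L) = (91.6/2)·√(8.54 µF/31.1 mH) = 0.759.
t_s ≈ 4/(ζω_n) = 0.00272 s.

t_s ≈ 0.00272 s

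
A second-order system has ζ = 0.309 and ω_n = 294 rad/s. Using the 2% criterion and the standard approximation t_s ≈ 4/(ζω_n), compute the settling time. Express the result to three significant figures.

t_s ≈ 0.0440 s

t_s ≈ 4/(ζω_n) = 4/(0.309 × 294) = 0.0440 s.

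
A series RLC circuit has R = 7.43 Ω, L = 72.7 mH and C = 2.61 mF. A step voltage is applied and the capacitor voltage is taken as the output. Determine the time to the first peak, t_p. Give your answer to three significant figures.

t_p ≈ 0.0609 s

For a series RLC circuit (capacitor voltage as output), ω_n = 1/√(LC) = 1/√(72.7 mH · 2.61 mF) = 72.6 rad/s.
ζ = (R/2)·√(C/L) = (7.43/2)·√(2.61 mF/72.7 mH) = 0.704.
The damped frequency ω_d = ω_n√(1−ζ²) = 51.6 rad/s. t_p = π/ω_d = 0.0609 s.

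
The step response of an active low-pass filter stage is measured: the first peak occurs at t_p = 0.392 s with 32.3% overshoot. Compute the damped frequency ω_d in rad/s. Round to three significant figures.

t_p = π/ω_d, so ω_d = π/0.392 = 8.01 rad/s.

ω_d ≈ 8.01 rad/s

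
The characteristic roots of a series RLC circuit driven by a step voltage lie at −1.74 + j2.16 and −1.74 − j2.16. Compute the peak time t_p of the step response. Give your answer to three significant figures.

t_p = π/ω_d with ω_d = 2.16 (the imaginary part), so t_p = 1.45 s.

t_p ≈ 1.45 s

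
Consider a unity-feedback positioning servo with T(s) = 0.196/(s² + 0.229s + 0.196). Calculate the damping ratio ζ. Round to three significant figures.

Comparing the denominator to s² + 2ζω_n s + ω_n²: ω_n = √0.196 = 0.443 rad/s, and 2ζω_n = 0.229 so ζ = 0.229/(2·0.443) = 0.259.

ζ ≈ 0.259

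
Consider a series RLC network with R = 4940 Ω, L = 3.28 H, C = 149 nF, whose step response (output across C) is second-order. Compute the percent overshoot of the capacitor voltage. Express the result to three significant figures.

%OS ≈ 14.3%

For a series RLC circuit (capacitor voltage as output), ω_n = 1/√(LC) = 1/√(3.28 H · 149 nF) = 1430 rad/s.
ζ = (R/2)·√(C/L) = (4940/2)·√(149 nF/3.28 H) = 0.526.
Overshoot: exp(−π·0.526/√(1−0.526²)) = 0.143, i.e. 14.3%.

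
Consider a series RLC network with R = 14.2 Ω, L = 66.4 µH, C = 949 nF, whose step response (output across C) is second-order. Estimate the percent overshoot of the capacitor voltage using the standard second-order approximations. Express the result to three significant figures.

%OS ≈ 0.645%

For a series RLC circuit (capacitor voltage as output), ω_n = 1/√(LC) = 1/√(66.4 µH · 949 nF) = 126000 rad/s.
ζ = (R/2)·√(C/L) = (14.2/2)·√(949 nF/66.4 µH) = 0.849.
Overshoot: exp(−π·0.849/√(1−0.849²)) = 0.00645, i.e. 0.645%.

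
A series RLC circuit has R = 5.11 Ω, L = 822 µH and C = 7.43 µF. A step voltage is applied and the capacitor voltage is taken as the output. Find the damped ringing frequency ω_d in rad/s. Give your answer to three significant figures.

For a series RLC circuit (capacitor voltage as output), ω_n = 1/√(LC) = 1/√(822 µH · 7.43 µF) = 12800 rad/s.
ζ = (R/2)·√(C/L) = (5.11/2)·√(7.43 µF/822 µH) = 0.243.
ω_d = ω_n√(1−ζ²) = 12400 rad/s.

ω_d ≈ 12400 rad/s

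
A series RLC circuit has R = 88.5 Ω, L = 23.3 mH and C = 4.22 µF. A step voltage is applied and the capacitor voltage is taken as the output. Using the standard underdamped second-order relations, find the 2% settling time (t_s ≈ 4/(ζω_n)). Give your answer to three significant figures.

For a series RLC circuit (capacitor voltage as output), ω_n = 1/√(LC) = 1/√(23.3 mH · 4.22 µF) = 3190 rad/s.
ζ = (R/2)·√(C/L) = (88.5/2)·√(4.22 µF/23.3 mH) = 0.596.
t_s ≈ 4/(ζω_n) = 0.00211 s.

t_s ≈ 0.00211 s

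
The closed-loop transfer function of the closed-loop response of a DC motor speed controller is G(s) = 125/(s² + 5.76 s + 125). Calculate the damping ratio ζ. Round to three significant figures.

Comparing the denominator to s² + 2ζω_n s + ω_n²: ω_n = √125 = 11.2 rad/s, and 2ζω_n = 5.76 so ζ = 5.76/(2·11.2) = 0.258.

ζ ≈ 0.258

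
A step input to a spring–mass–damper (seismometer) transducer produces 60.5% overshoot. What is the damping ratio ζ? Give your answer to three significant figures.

Inverting the overshoot relation: ζ = |ln 0.605|/√(π² + ln²0.605) = 0.158.

ζ ≈ 0.158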